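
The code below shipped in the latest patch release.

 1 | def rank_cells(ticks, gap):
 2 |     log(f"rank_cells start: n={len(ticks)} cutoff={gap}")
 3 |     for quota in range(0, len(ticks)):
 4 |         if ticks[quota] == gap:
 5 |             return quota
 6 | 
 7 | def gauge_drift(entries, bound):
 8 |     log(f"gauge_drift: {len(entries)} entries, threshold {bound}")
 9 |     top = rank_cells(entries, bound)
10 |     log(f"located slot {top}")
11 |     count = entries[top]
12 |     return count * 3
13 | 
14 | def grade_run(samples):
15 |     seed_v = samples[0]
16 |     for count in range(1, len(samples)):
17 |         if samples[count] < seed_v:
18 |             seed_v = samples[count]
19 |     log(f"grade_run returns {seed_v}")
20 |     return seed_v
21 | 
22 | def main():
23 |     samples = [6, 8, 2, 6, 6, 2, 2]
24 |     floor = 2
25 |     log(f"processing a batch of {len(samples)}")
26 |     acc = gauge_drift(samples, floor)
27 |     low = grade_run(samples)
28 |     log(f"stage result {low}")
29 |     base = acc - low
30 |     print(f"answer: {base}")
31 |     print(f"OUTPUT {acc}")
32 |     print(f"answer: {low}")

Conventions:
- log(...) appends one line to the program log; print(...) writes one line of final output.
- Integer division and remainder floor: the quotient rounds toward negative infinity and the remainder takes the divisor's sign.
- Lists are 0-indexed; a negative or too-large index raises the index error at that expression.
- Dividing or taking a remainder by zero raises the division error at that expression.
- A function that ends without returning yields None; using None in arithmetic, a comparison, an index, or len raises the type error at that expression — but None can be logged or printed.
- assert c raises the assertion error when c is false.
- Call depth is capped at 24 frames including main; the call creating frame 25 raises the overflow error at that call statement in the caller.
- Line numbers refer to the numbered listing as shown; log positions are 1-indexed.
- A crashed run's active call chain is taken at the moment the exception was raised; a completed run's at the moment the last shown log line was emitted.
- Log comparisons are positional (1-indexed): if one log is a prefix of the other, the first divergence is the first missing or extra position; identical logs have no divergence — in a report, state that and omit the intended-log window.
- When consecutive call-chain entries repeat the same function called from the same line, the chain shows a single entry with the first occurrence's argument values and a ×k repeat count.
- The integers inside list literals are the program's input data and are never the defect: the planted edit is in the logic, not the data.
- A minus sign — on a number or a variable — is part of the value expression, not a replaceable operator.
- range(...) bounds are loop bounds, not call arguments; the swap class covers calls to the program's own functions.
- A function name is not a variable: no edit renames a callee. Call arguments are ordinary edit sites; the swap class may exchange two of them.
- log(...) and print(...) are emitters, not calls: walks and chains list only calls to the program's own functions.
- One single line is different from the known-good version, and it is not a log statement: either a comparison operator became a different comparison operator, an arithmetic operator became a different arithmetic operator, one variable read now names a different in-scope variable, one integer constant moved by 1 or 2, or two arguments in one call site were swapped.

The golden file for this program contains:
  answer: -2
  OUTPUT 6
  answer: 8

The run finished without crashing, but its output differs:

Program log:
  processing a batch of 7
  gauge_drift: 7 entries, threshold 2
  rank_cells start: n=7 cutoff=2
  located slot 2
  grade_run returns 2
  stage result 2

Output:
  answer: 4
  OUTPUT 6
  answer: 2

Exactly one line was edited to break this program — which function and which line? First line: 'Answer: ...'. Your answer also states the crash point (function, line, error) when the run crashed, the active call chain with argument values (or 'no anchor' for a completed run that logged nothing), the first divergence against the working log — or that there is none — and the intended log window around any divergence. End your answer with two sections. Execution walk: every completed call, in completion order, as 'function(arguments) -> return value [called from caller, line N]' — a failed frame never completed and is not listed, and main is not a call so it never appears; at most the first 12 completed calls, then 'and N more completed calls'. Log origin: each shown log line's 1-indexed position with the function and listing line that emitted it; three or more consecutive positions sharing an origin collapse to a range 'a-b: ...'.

Answer: the defect is in grade_run at line 17.
Key observation: At log position 5 the runs split — shown 'grade_run returns 2', but the working version logs 'grade_run returns 8'.
Call chain: main.
First divergence: position 5 — the shown line 'grade_run returns 2' should read 'grade_run returns 8'.
Intended log window:
  3: rank_cells start: n=7 cutoff=2
  4: located slot 2
  5: grade_run returns 8
  6: stage result 8
Execution walk:
  rank_cells([6, 8, 2, 6, 6, 2, 2], 2) -> 2  [called from gauge_drift, line 9]
  gauge_drift([6, 8, 2, 6, 6, 2, 2], 2) -> 6  [called from main, line 26]
  grade_run([6, 8, 2, 6, 6, 2, 2]) -> 2  [called from main, line 27]
Log line origins:
  1 — main, line 25
  2 — gauge_drift, line 8
  3 — rank_cells, line 2
  4 — gauge_drift, line 10
  5 — grade_run, line 19
  6 — main, line 28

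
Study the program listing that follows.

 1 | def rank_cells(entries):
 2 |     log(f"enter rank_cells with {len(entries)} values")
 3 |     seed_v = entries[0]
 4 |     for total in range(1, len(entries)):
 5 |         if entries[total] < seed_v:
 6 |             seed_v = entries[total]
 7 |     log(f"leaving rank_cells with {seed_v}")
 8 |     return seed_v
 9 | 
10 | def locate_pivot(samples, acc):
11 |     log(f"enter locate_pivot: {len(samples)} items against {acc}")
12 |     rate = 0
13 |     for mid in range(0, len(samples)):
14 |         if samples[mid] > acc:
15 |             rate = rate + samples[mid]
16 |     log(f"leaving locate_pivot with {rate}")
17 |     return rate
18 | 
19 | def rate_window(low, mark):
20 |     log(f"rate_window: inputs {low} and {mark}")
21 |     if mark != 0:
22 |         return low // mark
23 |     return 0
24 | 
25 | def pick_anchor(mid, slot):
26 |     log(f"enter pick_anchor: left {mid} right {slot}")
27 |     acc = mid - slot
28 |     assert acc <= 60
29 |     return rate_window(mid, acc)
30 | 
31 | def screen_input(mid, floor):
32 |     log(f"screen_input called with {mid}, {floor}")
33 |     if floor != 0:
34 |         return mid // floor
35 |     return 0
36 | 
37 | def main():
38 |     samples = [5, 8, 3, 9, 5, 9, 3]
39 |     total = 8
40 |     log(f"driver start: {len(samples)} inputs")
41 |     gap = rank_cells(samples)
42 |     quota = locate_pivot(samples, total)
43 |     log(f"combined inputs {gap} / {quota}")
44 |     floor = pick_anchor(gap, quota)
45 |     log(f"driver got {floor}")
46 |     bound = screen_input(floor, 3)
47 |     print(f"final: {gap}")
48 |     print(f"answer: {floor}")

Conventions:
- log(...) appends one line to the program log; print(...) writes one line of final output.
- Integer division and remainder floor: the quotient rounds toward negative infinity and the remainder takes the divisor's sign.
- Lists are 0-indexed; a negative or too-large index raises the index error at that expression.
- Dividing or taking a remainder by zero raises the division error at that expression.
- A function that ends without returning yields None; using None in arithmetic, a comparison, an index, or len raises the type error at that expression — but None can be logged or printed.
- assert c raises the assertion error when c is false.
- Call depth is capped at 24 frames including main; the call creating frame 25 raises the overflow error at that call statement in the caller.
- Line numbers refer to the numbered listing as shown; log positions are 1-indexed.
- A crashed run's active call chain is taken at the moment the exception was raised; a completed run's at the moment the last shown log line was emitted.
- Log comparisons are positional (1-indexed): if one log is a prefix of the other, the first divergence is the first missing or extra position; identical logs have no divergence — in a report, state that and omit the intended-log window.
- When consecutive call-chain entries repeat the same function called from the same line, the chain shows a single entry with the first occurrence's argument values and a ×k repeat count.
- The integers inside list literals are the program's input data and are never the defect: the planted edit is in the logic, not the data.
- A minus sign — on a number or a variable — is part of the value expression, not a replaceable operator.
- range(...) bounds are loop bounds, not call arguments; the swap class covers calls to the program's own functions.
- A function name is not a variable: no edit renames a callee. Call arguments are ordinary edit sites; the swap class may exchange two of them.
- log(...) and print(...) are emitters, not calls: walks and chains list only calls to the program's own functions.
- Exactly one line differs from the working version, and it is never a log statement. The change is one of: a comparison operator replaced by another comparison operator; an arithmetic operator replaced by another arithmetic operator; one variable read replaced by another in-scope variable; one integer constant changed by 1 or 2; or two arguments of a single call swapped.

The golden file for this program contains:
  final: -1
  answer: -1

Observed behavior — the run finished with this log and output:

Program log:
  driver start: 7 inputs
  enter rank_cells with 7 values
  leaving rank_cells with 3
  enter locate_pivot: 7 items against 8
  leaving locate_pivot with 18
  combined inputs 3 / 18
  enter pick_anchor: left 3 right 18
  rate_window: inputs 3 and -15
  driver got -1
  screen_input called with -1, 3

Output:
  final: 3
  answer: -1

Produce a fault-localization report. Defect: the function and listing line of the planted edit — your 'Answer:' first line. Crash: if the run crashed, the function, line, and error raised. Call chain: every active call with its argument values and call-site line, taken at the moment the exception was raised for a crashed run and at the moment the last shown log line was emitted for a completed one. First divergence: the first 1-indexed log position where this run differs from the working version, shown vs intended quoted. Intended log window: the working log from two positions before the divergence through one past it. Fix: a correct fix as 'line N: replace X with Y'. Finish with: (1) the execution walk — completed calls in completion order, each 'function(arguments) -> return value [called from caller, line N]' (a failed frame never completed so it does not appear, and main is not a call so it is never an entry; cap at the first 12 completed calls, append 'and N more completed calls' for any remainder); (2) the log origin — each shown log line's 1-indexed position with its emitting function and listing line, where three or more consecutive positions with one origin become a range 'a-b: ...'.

Answer: the defect is in main at line 47.
The tell: The logs agree in full; only the final output differs.
Call chain: main -> screen_input(-1, 3) (called at line 46).
First divergence: none — the logs agree in full.
Execution walk:
  rank_cells([5, 8, 3, 9, 5, 9, 3]) -> 3  [called from main, line 41]
  locate_pivot([5, 8, 3, 9, 5, 9, 3], 8) -> 18  [called from main, line 42]
  rate_window(3, -15) -> -1  [called from pick_anchor, line 29]
  pick_anchor(3, 18) -> -1  [called from main, line 44]
  screen_input(-1, 3) -> -1  [called from main, line 46]
Log line origins:
  1: emitted by main (line 40)
  2: emitted by rank_cells (line 2)
  3: emitted by rank_cells (line 7)
  4: emitted by locate_pivot (line 11)
  5: emitted by locate_pivot (line 16)
  6: emitted by main (line 43)
  7: emitted by pick_anchor (line 26)
  8: emitted by rate_window (line 20)
  9: emitted by main (line 45)
  10: emitted by screen_input (line 32)
A correct fix: line 47: replace `gap` with `bound`.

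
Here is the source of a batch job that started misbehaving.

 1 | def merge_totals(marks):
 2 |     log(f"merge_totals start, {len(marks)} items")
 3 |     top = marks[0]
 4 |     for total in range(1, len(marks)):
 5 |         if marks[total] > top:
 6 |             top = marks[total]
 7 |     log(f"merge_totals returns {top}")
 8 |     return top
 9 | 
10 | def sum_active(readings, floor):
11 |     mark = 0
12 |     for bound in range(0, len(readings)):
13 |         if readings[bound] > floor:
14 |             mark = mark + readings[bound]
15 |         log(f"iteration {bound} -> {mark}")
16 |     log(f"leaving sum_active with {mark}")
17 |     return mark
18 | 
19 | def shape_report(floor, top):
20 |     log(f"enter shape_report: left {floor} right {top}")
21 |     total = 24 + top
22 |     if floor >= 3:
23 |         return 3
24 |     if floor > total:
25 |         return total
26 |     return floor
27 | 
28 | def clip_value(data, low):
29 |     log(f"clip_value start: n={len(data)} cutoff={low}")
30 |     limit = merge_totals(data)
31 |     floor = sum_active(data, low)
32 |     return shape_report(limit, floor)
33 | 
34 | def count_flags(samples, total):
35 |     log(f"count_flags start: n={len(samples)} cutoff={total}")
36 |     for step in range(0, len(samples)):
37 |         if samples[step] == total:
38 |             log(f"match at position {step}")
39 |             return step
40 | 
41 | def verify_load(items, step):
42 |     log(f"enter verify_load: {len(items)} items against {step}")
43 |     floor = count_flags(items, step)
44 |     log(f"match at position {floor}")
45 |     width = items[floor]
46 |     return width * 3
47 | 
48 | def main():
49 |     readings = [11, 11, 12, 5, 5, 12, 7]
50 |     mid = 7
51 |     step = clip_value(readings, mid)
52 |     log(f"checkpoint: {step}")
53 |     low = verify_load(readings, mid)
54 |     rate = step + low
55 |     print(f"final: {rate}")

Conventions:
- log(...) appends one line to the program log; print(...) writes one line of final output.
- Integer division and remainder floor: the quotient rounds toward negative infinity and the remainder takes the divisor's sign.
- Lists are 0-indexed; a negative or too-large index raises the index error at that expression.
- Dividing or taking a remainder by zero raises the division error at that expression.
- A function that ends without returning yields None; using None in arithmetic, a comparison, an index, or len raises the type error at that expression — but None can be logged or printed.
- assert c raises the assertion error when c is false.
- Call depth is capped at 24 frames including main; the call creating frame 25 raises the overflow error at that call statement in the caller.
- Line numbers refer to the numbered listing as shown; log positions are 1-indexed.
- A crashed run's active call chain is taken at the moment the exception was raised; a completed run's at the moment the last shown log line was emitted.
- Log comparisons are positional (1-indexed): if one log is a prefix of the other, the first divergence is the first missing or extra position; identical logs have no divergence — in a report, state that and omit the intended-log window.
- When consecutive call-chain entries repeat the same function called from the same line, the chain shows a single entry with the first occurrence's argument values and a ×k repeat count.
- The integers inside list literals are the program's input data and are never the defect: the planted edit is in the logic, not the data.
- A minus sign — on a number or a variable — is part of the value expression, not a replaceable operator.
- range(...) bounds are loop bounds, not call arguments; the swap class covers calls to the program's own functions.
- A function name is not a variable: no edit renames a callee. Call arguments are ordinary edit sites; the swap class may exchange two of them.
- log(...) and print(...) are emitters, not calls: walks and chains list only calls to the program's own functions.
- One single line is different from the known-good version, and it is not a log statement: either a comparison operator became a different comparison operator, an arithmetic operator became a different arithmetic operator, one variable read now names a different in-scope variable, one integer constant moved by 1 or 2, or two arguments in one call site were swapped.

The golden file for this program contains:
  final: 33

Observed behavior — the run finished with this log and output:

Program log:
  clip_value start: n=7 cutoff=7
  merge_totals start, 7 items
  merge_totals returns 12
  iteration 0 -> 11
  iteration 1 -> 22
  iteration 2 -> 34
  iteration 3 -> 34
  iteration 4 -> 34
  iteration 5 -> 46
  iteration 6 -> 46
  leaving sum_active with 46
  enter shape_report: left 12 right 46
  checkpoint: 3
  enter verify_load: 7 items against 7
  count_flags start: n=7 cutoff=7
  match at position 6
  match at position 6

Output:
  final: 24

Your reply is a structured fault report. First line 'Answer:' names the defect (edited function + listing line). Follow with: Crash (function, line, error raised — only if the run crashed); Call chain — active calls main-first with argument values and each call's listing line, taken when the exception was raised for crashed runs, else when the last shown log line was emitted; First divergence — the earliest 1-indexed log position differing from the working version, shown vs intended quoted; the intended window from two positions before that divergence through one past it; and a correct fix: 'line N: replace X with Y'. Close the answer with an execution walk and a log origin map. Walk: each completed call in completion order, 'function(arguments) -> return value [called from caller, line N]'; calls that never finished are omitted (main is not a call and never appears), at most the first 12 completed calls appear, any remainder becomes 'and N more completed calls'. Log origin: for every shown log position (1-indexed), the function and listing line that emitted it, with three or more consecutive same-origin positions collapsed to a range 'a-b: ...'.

Answer: the defect is in shape_report at line 22.
The tell: Log line 13 is where behavior first shows: 'checkpoint: 3' appears instead of 'checkpoint: 12'.
Call chain: main -> verify_load([11, 11, 12, 5, 5, 12, 7], 7) (called at line 53).
First divergence: position 13 — the shown line 'checkpoint: 3' should read 'checkpoint: 12'.
Intended log window:
  11: leaving sum_active with 46
  12: enter shape_report: left 12 right 46
  13: checkpoint: 12
  14: enter verify_load: 7 items against 7
Execution walk:
  merge_totals([11, 11, 12, 5, 5, 12, 7]) -> 12  [called from clip_value, line 30]
  sum_active([11, 11, 12, 5, 5, 12, 7], 7) -> 46  [called from clip_value, line 31]
  shape_report(12, 46) -> 3  [called from clip_value, line 32]
  clip_value([11, 11, 12, 5, 5, 12, 7], 7) -> 3  [called from main, line 51]
  count_flags([11, 11, 12, 5, 5, 12, 7], 7) -> 6  [called from verify_load, line 43]
  verify_load([11, 11, 12, 5, 5, 12, 7], 7) -> 21  [called from main, line 53]
Origin of each log line:
  1: from clip_value, line 29
  2: from merge_totals, line 2
  3: from merge_totals, line 7
  4-10: from sum_active, line 15
  11: from sum_active, line 16
  12: from shape_report, line 20
  13: from main, line 52
  14: from verify_load, line 42
  15: from count_flags, line 35
  16: from count_flags, line 38
  17: from verify_load, line 44
A correct fix: line 22: replace `>=` with `<`.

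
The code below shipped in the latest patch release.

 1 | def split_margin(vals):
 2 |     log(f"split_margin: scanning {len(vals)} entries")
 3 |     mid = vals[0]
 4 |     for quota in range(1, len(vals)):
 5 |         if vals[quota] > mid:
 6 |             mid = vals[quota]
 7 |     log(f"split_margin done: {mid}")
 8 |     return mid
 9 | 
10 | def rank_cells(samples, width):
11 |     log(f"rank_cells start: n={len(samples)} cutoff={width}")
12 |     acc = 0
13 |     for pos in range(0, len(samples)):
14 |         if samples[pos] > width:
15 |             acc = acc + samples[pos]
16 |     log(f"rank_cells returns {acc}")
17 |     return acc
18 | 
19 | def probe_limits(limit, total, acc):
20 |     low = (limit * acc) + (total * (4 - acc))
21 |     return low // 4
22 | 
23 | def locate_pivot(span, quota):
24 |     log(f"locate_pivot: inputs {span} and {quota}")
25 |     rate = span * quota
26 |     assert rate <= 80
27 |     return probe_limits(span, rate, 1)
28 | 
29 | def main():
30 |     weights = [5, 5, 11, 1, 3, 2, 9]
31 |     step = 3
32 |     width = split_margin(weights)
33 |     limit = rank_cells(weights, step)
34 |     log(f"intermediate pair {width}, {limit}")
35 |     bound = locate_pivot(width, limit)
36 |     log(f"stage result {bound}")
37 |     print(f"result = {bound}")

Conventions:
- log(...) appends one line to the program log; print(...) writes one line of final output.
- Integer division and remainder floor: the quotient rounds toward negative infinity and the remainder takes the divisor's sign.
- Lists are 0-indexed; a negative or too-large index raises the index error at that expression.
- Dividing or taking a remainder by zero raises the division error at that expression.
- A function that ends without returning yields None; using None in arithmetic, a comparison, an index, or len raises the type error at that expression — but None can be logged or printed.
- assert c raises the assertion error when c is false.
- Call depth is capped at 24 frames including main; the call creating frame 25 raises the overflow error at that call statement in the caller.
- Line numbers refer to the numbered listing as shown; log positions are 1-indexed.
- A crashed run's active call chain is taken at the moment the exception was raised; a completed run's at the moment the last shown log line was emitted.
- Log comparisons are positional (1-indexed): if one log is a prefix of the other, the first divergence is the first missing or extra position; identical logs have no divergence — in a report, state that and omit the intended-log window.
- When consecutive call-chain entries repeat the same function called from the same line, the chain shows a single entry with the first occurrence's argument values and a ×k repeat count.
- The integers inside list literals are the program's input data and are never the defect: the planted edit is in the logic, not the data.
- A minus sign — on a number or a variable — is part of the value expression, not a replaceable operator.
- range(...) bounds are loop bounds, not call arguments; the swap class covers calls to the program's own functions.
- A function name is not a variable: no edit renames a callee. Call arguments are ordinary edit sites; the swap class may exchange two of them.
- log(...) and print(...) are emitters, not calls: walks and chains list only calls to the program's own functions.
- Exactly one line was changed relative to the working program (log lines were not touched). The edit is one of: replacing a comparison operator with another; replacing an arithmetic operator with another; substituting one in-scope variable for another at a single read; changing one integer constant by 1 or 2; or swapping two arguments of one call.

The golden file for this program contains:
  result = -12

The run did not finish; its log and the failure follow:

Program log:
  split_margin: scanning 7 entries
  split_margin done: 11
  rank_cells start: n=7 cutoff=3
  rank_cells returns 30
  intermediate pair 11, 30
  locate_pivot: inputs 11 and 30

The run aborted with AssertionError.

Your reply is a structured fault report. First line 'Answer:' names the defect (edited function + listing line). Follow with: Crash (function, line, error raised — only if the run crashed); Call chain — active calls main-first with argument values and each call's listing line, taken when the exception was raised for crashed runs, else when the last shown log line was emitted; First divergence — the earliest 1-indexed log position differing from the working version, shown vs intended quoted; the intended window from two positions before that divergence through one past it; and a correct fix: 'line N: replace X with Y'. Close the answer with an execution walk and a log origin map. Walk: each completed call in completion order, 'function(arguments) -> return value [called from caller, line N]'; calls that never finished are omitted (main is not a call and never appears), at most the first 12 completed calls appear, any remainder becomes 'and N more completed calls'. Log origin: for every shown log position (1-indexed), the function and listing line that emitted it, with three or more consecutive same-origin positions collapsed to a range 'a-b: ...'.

Answer: the defect is in locate_pivot at line 25.
Core observation: The shown log is a 6-line prefix of the intended one, whose next entry is 'stage result -12'.
Crash: locate_pivot, line 26, AssertionError.
Call chain: main -> locate_pivot(11, 30) (called at line 35).
First divergence: position 7 — after 6 matching lines the faulty run goes silent; intended next line 'stage result -12'.
Intended log window:
  5: intermediate pair 11, 30
  6: locate_pivot: inputs 11 and 30
  7: stage result -12
Execution walk:
  split_margin([5, 5, 11, 1, 3, 2, 9]) -> 11  [called from main, line 32]
  rank_cells([5, 5, 11, 1, 3, 2, 9], 3) -> 30  [called from main, line 33]
Log line origins:
  1 — split_margin, line 2
  2 — split_margin, line 7
  3 — rank_cells, line 11
  4 — rank_cells, line 16
  5 — main, line 34
  6 — locate_pivot, line 24
A correct fix: line 25: replace `*` with `-`.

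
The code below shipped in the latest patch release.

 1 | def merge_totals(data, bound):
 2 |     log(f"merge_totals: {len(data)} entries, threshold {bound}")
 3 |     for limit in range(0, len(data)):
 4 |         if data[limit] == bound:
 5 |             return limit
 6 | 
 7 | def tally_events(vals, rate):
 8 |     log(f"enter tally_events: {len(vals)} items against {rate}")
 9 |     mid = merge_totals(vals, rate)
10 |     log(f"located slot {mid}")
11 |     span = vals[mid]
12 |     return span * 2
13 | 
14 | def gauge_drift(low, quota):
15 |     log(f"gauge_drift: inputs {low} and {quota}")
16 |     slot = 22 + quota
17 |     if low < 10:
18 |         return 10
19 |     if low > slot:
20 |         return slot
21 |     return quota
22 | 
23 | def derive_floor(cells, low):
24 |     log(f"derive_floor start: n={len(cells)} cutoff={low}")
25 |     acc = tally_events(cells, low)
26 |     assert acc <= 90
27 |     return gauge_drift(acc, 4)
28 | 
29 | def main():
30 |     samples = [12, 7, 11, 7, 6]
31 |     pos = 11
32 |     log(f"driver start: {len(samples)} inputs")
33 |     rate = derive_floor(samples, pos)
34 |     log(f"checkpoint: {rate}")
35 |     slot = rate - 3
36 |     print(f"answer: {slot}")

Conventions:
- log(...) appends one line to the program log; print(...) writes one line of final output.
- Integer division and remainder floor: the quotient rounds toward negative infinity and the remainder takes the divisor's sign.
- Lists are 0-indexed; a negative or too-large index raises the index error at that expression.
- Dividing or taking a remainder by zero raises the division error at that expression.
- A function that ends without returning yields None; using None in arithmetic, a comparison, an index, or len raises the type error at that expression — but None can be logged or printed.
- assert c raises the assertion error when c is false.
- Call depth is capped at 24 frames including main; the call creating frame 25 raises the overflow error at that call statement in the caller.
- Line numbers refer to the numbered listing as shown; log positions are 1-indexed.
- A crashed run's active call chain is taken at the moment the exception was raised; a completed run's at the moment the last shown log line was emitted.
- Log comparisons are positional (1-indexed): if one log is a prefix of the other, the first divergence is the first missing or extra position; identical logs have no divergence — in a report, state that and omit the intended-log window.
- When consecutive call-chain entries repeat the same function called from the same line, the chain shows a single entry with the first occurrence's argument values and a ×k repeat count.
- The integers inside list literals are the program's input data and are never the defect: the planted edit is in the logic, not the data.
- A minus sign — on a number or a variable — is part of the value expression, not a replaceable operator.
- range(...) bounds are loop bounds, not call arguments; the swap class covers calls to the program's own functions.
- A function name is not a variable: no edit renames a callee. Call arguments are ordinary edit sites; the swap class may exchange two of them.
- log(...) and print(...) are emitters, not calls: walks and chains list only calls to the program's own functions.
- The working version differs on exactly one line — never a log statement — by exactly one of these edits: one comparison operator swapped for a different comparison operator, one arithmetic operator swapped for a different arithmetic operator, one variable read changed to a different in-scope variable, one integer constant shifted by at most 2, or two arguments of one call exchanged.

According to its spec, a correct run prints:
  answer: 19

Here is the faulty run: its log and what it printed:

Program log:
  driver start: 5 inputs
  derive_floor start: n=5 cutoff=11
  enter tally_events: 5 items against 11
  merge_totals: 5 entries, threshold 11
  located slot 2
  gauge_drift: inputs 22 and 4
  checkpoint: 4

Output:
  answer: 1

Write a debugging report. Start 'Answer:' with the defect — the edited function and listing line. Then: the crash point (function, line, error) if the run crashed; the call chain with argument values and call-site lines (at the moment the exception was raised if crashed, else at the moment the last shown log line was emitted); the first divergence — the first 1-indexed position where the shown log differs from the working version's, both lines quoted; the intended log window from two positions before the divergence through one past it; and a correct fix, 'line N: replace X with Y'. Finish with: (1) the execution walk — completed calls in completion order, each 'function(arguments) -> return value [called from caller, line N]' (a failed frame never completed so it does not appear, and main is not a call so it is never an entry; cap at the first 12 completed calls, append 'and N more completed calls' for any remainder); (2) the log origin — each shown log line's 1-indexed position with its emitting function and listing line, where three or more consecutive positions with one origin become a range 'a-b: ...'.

Answer: the defect is in gauge_drift at line 21.
Key fact: Everything matches until log position 7, which reads 'checkpoint: 4' in place of 'checkpoint: 22'.
Call chain: main.
First divergence: at position 7 the run shows 'checkpoint: 4' where the working version logs 'checkpoint: 22'.
Intended log window:
  5: located slot 2
  6: gauge_drift: inputs 22 and 4
  7: checkpoint: 22
Execution walk:
  merge_totals([12, 7, 11, 7, 6], 11) -> 2  [called from tally_events, line 9]
  tally_events([12, 7, 11, 7, 6], 11) -> 22  [called from derive_floor, line 25]
  gauge_drift(22, 4) -> 4  [called from derive_floor, line 27]
  derive_floor([12, 7, 11, 7, 6], 11) -> 4  [called from main, line 33]
Origin of each log line:
  1: emitted by main (line 32)
  2: emitted by derive_floor (line 24)
  3: emitted by tally_events (line 8)
  4: emitted by merge_totals (line 2)
  5: emitted by tally_events (line 10)
  6: emitted by gauge_drift (line 15)
  7: emitted by main (line 34)
A correct fix: line 21: replace `quota` with `low`.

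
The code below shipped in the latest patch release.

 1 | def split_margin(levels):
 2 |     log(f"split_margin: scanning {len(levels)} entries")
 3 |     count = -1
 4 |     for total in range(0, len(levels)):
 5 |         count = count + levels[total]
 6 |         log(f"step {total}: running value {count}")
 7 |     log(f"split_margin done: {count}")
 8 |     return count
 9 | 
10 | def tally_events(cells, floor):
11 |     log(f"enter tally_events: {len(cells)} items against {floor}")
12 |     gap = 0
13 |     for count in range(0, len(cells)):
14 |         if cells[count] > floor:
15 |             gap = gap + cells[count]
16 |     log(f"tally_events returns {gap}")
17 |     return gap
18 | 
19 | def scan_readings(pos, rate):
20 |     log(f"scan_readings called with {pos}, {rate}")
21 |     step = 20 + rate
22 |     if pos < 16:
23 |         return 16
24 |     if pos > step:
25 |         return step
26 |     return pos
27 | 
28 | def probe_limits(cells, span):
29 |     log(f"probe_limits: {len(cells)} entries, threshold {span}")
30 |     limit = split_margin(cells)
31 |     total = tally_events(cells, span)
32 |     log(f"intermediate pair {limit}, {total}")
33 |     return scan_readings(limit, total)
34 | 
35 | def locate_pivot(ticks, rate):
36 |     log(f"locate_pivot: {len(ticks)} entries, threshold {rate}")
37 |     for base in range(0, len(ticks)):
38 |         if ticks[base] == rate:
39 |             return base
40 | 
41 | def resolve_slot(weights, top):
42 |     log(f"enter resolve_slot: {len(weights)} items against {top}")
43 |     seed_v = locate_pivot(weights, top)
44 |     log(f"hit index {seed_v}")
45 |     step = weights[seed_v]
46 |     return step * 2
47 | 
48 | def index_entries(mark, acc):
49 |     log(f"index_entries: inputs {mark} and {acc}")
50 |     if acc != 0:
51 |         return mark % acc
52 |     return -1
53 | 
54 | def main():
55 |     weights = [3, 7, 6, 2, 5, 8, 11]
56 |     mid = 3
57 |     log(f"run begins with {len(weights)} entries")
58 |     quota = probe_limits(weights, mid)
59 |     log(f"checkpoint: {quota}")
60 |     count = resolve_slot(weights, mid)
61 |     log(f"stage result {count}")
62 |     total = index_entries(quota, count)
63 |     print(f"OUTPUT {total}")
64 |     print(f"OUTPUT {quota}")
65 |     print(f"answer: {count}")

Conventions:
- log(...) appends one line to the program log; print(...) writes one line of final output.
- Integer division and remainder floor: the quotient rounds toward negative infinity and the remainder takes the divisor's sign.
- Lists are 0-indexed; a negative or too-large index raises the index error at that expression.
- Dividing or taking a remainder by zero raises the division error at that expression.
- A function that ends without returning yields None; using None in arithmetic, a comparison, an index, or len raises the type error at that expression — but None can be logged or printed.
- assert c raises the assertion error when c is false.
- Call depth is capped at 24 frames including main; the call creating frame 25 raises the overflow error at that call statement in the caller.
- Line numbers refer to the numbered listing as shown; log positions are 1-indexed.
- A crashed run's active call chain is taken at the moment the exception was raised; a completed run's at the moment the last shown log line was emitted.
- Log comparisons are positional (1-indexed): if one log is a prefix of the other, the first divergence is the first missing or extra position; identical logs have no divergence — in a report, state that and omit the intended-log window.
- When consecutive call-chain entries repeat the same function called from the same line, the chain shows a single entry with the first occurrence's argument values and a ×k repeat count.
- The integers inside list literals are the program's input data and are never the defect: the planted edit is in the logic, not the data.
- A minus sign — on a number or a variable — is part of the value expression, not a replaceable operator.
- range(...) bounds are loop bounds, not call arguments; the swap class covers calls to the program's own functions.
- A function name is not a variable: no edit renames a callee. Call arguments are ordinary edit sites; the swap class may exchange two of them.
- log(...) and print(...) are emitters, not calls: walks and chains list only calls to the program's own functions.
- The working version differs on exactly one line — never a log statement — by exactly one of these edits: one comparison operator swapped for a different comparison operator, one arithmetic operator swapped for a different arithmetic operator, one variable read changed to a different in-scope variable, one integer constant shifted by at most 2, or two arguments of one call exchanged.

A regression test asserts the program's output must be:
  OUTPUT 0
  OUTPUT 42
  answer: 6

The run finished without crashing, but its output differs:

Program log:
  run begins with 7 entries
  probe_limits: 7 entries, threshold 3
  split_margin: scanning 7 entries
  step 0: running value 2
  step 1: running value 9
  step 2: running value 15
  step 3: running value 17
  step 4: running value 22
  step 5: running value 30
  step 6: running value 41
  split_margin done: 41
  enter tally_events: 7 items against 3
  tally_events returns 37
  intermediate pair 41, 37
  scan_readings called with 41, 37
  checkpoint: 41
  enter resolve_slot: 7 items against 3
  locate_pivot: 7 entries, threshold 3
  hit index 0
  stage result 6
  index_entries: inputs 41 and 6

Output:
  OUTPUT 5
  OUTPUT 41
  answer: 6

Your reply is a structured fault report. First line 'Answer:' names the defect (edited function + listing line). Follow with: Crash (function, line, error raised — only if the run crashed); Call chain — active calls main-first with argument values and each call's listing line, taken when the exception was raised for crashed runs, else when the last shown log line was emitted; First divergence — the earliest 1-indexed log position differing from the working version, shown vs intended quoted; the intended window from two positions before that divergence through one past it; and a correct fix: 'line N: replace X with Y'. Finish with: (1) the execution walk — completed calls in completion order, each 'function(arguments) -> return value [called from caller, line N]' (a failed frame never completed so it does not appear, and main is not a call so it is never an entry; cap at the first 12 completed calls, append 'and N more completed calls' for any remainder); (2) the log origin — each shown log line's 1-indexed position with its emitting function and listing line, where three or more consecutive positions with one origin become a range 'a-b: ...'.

Answer: the defect is in split_margin at line 3.
Core observation: Position 4 is the first bad log line: 'step 0: running value 2' should read 'step 0: running value 3'.
Call chain: main -> index_entries(41, 6) (called at line 62).
First divergence: at position 4 the run shows 'step 0: running value 2' where the working version logs 'step 0: running value 3'.
Intended log window:
  2: probe_limits: 7 entries, threshold 3
  3: split_margin: scanning 7 entries
  4: step 0: running value 3
  5: step 1: running value 10
Execution walk:
  split_margin([3, 7, 6, 2, 5, 8, 11]) -> 41  [called from probe_limits, line 30]
  tally_events([3, 7, 6, 2, 5, 8, 11], 3) -> 37  [called from probe_limits, line 31]
  scan_readings(41, 37) -> 41  [called from probe_limits, line 33]
  probe_limits([3, 7, 6, 2, 5, 8, 11], 3) -> 41  [called from main, line 58]
  locate_pivot([3, 7, 6, 2, 5, 8, 11], 3) -> 0  [called from resolve_slot, line 43]
  resolve_slot([3, 7, 6, 2, 5, 8, 11], 3) -> 6  [called from main, line 60]
  index_entries(41, 6) -> 5  [called from main, line 62]
Origin of each log line:
  1: from main, line 57
  2: from probe_limits, line 29
  3: from split_margin, line 2
  4-10: from split_margin, line 6
  11: from split_margin, line 7
  12: from tally_events, line 11
  13: from tally_events, line 16
  14: from probe_limits, line 32
  15: from scan_readings, line 20
  16: from main, line 59
  17: from resolve_slot, line 42
  18: from locate_pivot, line 36
  19: from resolve_slot, line 44
  20: from main, line 61
  21: from index_entries, line 49
A correct fix: line 3: replace `-1` with `0`.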